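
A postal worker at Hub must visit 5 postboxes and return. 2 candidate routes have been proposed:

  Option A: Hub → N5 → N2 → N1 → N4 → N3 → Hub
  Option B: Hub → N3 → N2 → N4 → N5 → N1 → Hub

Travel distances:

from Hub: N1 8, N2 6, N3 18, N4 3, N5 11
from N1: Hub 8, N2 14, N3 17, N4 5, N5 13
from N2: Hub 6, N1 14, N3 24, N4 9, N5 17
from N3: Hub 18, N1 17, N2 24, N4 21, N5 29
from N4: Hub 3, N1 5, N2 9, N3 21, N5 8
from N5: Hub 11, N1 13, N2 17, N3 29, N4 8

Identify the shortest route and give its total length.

Shortest is Option B, total 80.

Option A: 11 + 17 + 14 + 5 + 21 + 18 = 86
Option B: 18 + 24 + 9 + 8 + 13 + 8 = 80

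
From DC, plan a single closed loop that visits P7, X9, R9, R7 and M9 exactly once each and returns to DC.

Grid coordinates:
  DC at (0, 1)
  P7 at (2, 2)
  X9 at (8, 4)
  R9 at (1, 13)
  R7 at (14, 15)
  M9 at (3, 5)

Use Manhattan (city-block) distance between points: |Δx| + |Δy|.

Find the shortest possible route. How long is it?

There are 60 distinct closed tours to check (reversals are equivalent).
DC - P7 - X9 - R9 - R7 - M9 - DC: 3+8+16+15+21+7 = 70
DC - P7 - X9 - R9 - M9 - R7 - DC: 3+8+16+10+21+28 = 86
DC - P7 - X9 - R7 - R9 - M9 - DC: 3+8+17+15+10+7 = 60
DC - P7 - X9 - R7 - M9 - R9 - DC: 3+8+17+21+10+13 = 72
DC - P7 - X9 - M9 - R9 - R7 - DC: 3+8+6+10+15+28 = 70
DC - P7 - X9 - M9 - R7 - R9 - DC: 3+8+6+21+15+13 = 66
DC - P7 - R9 - X9 - R7 - M9 - DC: 3+12+16+17+21+7 = 76
DC - P7 - R9 - X9 - M9 - R7 - DC: 3+12+16+6+21+28 = 86
DC - P7 - R9 - R7 - X9 - M9 - DC: 3+12+15+17+6+7 = 60
DC - P7 - R9 - R7 - M9 - X9 - DC: 3+12+15+21+6+11 = 68
DC - P7 - R9 - M9 - X9 - R7 - DC: 3+12+10+6+17+28 = 76
DC - P7 - R9 - M9 - R7 - X9 - DC: 3+12+10+21+17+11 = 74
DC - P7 - R7 - X9 - R9 - M9 - DC: 3+25+17+16+10+7 = 78
DC - P7 - R7 - X9 - M9 - R9 - DC: 3+25+17+6+10+13 = 74
… (46 more)
DC - P7 - M9 - X9 - R7 - R9 - DC: 3+4+6+17+15+13 = 58  ← best
The minimum is 58.
One optimal route: DC → P7 → M9 → X9 → R7 → R9 → DC (or its reverse).

Shortest round trip = 58.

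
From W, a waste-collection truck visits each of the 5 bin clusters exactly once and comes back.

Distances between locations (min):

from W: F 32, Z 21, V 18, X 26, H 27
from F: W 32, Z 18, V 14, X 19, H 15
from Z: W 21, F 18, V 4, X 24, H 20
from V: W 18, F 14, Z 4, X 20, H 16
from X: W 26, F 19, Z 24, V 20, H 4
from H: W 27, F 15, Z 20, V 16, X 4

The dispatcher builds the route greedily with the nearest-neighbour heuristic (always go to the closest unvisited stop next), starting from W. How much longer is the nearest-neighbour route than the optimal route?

Excess over optimum: 1 min.

W: V=18, Z=21, X=26, H=27, F=32 ⇒ V
V: Z=4, F=14, H=16, X=20 ⇒ Z
Z: F=18, H=20, X=24 ⇒ F
F: H=15, X=19 ⇒ H
H: X=4 ⇒ X
NN route W → V → Z → F → H → X → W costs 85.
Optimal: W → Z → V → F → H → X → W costs 84 (by enumerating all 60 distinct tours).
Excess = 85 − 84 = 1.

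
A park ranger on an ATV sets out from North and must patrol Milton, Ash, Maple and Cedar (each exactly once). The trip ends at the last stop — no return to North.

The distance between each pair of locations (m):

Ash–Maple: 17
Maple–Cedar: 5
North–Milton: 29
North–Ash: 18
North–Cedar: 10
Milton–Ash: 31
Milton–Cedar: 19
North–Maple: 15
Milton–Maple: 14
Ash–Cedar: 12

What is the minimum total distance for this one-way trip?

49 m — the minimum one-way total.

There are 4! = 24 possible orderings.
North→Milton→Ash→Maple→Cedar: 29+31+17+5 = 82
North→Milton→Ash→Cedar→Maple: 29+31+12+5 = 77
North→Milton→Maple→Ash→Cedar: 29+14+17+12 = 72
North→Milton→Maple→Cedar→Ash: 29+14+5+12 = 60
North→Milton→Cedar→Ash→Maple: 29+19+12+17 = 77
North→Milton→Cedar→Maple→Ash: 29+19+5+17 = 70
North→Ash→Milton→Maple→Cedar: 18+31+14+5 = 68
North→Ash→Milton→Cedar→Maple: 18+31+19+5 = 73
North→Ash→Maple→Milton→Cedar: 18+17+14+19 = 68
North→Ash→Maple→Cedar→Milton: 18+17+5+19 = 59
North→Ash→Cedar→Milton→Maple: 18+12+19+14 = 63
North→Ash→Cedar→Maple→Milton: 18+12+5+14 = 49
North→Maple→Milton→Ash→Cedar: 15+14+31+12 = 72
North→Maple→Milton→Cedar→Ash: 15+14+19+12 = 60
… (10 more)
The minimum is 49.
One shortest path: North → Ash → Cedar → Maple → Milton.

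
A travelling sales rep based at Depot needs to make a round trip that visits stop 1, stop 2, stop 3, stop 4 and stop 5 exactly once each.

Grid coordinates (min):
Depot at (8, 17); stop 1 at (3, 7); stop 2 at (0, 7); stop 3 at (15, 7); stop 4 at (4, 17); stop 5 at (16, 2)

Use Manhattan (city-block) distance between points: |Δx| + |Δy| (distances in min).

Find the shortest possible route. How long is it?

Depot-stop 1-stop 2-stop 3-stop 4-stop 5-Depot: 15+3+15+21+27+23 = 104
Depot-stop 1-stop 2-stop 3-stop 5-stop 4-Depot: 15+3+15+6+27+4 = 70
Depot-stop 1-stop 2-stop 4-stop 3-stop 5-Depot: 15+3+14+21+6+23 = 82
Depot-stop 1-stop 2-stop 4-stop 5-stop 3-Depot: 15+3+14+27+6+17 = 82
Depot-stop 1-stop 2-stop 5-stop 3-stop 4-Depot: 15+3+21+6+21+4 = 70
Depot-stop 1-stop 2-stop 5-stop 4-stop 3-Depot: 15+3+21+27+21+17 = 104
Depot-stop 1-stop 3-stop 2-stop 4-stop 5-Depot: 15+12+15+14+27+23 = 106
Depot-stop 1-stop 3-stop 2-stop 5-stop 4-Depot: 15+12+15+21+27+4 = 94
Depot-stop 1-stop 3-stop 4-stop 2-stop 5-Depot: 15+12+21+14+21+23 = 106
Depot-stop 1-stop 3-stop 4-stop 5-stop 2-Depot: 15+12+21+27+21+18 = 114
Depot-stop 1-stop 3-stop 5-stop 2-stop 4-Depot: 15+12+6+21+14+4 = 72
Depot-stop 1-stop 3-stop 5-stop 4-stop 2-Depot: 15+12+6+27+14+18 = 92
Depot-stop 1-stop 4-stop 2-stop 3-stop 5-Depot: 15+11+14+15+6+23 = 84
Depot-stop 1-stop 4-stop 2-stop 5-stop 3-Depot: 15+11+14+21+6+17 = 84
… (46 more)
Depot-stop 3-stop 5-stop 1-stop 2-stop 4-Depot: 17+6+18+3+14+4 = 62  ← best
The minimum is 62.
One optimal route: Depot → stop 3 → stop 5 → stop 1 → stop 2 → stop 4 → Depot (or its reverse).

62 min — the shortest possible round trip.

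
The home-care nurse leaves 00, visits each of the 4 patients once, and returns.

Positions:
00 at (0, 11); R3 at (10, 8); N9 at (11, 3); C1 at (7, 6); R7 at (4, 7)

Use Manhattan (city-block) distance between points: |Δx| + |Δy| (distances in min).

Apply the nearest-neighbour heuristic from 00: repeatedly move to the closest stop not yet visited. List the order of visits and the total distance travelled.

00 → [R7:8 / C1:12 / R3:13 / N9:19] → R7 (8)
R7 → [C1:4 / R3:7 / N9:11] → C1 (4)
C1 → [R3:5 / N9:7] → R3 (5)
R3 → [N9:6] → N9 (6)
Return N9→00: 19.
Total = 8 + 4 + 5 + 6 + 19 = 42.

Nearest-neighbour total = 42 min; route 00 → R7 → C1 → R3 → N9 → 00.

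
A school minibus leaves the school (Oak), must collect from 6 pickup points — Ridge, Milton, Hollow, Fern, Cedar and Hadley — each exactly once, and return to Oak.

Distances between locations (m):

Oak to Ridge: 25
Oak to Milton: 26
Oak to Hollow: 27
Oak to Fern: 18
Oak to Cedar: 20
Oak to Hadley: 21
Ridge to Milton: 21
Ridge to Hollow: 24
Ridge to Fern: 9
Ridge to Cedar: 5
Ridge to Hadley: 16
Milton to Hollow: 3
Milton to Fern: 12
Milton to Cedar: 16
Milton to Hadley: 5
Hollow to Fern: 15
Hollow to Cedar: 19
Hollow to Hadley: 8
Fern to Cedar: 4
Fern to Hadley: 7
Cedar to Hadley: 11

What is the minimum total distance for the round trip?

76 m — the shortest possible round trip.

With 6 stops there are 6!/2 = 360 distinct round trips (a route and its reverse cost the same).
Oak→Ridge→Milton→Hollow→Fern→Cedar→Hadley→Oak: 25+21+3+15+4+11+21 = 100
Oak→Ridge→Milton→Hollow→Fern→Hadley→Cedar→Oak: 25+21+3+15+7+11+20 = 102
Oak→Ridge→Milton→Hollow→Cedar→Fern→Hadley→Oak: 25+21+3+19+4+7+21 = 100
Oak→Ridge→Milton→Hollow→Cedar→Hadley→Fern→Oak: 25+21+3+19+11+7+18 = 104
Oak→Ridge→Milton→Hollow→Hadley→Fern→Cedar→Oak: 25+21+3+8+7+4+20 = 88
Oak→Ridge→Milton→Hollow→Hadley→Cedar→Fern→Oak: 25+21+3+8+11+4+18 = 90
Oak→Ridge→Milton→Fern→Hollow→Cedar→Hadley→Oak: 25+21+12+15+19+11+21 = 124
Oak→Ridge→Milton→Fern→Hollow→Hadley→Cedar→Oak: 25+21+12+15+8+11+20 = 112
… (352 more)
Oak→Ridge→Cedar→Fern→Hadley→Milton→Hollow→Oak: 25+5+4+7+5+3+27 = 76  ← best
The minimum is 76.
One optimal route: Oak → Ridge → Cedar → Fern → Hadley → Milton → Hollow → Oak (or its reverse).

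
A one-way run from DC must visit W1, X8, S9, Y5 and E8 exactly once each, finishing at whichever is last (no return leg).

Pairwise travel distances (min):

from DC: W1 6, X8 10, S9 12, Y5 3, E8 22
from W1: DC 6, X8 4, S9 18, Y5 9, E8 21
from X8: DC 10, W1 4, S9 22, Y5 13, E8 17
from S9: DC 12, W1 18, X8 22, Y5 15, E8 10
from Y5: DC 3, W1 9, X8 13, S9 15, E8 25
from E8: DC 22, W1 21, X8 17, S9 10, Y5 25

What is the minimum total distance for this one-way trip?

Minimum one-way distance = 43 min.

There are 5! = 120 possible orderings.
DC - W1 - X8 - S9 - Y5 - E8: 6+4+22+15+25 = 72
DC - W1 - X8 - S9 - E8 - Y5: 6+4+22+10+25 = 67
DC - W1 - X8 - Y5 - S9 - E8: 6+4+13+15+10 = 48
DC - W1 - X8 - Y5 - E8 - S9: 6+4+13+25+10 = 58
DC - W1 - X8 - E8 - S9 - Y5: 6+4+17+10+15 = 52
DC - W1 - X8 - E8 - Y5 - S9: 6+4+17+25+15 = 67
DC - W1 - S9 - X8 - Y5 - E8: 6+18+22+13+25 = 84
DC - W1 - S9 - X8 - E8 - Y5: 6+18+22+17+25 = 88
DC - W1 - S9 - Y5 - X8 - E8: 6+18+15+13+17 = 69
DC - W1 - S9 - Y5 - E8 - X8: 6+18+15+25+17 = 81
DC - W1 - S9 - E8 - X8 - Y5: 6+18+10+17+13 = 64
DC - W1 - S9 - E8 - Y5 - X8: 6+18+10+25+13 = 72
DC - W1 - Y5 - X8 - S9 - E8: 6+9+13+22+10 = 60
DC - W1 - Y5 - X8 - E8 - S9: 6+9+13+17+10 = 55
… (106 more)
DC - Y5 - W1 - X8 - E8 - S9: 3+9+4+17+10 = 43  ← best
The minimum is 43.
One shortest path: DC → Y5 → W1 → X8 → E8 → S9.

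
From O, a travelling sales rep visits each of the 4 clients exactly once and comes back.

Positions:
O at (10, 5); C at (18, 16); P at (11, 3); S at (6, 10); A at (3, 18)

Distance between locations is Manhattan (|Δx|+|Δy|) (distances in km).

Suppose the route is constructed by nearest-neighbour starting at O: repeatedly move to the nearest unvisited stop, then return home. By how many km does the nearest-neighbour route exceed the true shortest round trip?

2 km longer than the optimal tour.

O: P=3, S=9, C=19, A=20 ⇒ P
P: S=12, C=20, A=23 ⇒ S
S: A=11, C=18 ⇒ A
A: C=17 ⇒ C
NN route O → P → S → A → C → O costs 62.
Optimal: O → P → C → A → S → O costs 60 (by enumerating all 12 distinct tours).
Excess = 62 − 60 = 2.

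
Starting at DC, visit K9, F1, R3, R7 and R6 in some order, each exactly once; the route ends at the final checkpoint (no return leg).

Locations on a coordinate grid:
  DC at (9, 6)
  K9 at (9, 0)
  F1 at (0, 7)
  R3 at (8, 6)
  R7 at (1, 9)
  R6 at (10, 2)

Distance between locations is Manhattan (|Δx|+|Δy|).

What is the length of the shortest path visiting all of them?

There are 5! = 120 possible orderings.
DC → K9 → F1 → R3 → R7 → R6: 6+16+9+10+16 = 57
DC → K9 → F1 → R3 → R6 → R7: 6+16+9+6+16 = 53
DC → K9 → F1 → R7 → R3 → R6: 6+16+3+10+6 = 41
DC → K9 → F1 → R7 → R6 → R3: 6+16+3+16+6 = 47
DC → K9 → F1 → R6 → R3 → R7: 6+16+15+6+10 = 53
DC → K9 → F1 → R6 → R7 → R3: 6+16+15+16+10 = 63
DC → K9 → R3 → F1 → R7 → R6: 6+7+9+3+16 = 41
DC → K9 → R3 → F1 → R6 → R7: 6+7+9+15+16 = 53
DC → K9 → R3 → R7 → F1 → R6: 6+7+10+3+15 = 41
DC → K9 → R3 → R7 → R6 → F1: 6+7+10+16+15 = 54
DC → K9 → R3 → R6 → F1 → R7: 6+7+6+15+3 = 37
DC → K9 → R3 → R6 → R7 → F1: 6+7+6+16+3 = 38
DC → K9 → R7 → F1 → R3 → R6: 6+17+3+9+6 = 41
DC → K9 → R7 → F1 → R6 → R3: 6+17+3+15+6 = 47
… (106 more)
DC → K9 → R6 → R3 → F1 → R7: 6+3+6+9+3 = 27  ← best
The minimum is 27.
One shortest path: DC → K9 → R6 → R3 → F1 → R7.

Shortest open route: 27.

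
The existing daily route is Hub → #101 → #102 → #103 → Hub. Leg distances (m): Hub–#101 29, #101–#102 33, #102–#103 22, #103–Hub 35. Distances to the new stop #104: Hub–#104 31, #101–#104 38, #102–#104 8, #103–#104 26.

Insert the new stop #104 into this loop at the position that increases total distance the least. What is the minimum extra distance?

Adding 12 m by placing #104 on the #102–#103 leg.

Insertion cost between consecutive stops i–j is d(i,#104) + d(#104,j) − d(i,j):
  between Hub and #101: 31 + 38 − 29 = 40
  between #101 and #102: 38 + 8 − 33 = 13
  between #102 and #103: 8 + 26 − 22 = 12
  between #103 and Hub: 26 + 31 − 35 = 22
Cheapest insertion is between #102 and #103, adding 12.
New total = 119 + 12 = 131.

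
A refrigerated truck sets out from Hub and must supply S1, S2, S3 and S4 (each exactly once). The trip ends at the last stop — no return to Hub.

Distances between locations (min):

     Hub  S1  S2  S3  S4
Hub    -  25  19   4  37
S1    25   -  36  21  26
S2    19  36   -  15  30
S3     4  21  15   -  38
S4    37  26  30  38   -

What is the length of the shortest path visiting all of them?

Shortest open route: 75 min.

There are 4! = 24 possible orderings.
Hub → S1 → S2 → S3 → S4: 25+36+15+38 = 114
Hub → S1 → S2 → S4 → S3: 25+36+30+38 = 129
Hub → S1 → S3 → S2 → S4: 25+21+15+30 = 91
Hub → S1 → S3 → S4 → S2: 25+21+38+30 = 114
Hub → S1 → S4 → S2 → S3: 25+26+30+15 = 96
Hub → S1 → S4 → S3 → S2: 25+26+38+15 = 104
Hub → S2 → S1 → S3 → S4: 19+36+21+38 = 114
Hub → S2 → S1 → S4 → S3: 19+36+26+38 = 119
Hub → S2 → S3 → S1 → S4: 19+15+21+26 = 81
Hub → S2 → S3 → S4 → S1: 19+15+38+26 = 98
Hub → S2 → S4 → S1 → S3: 19+30+26+21 = 96
Hub → S2 → S4 → S3 → S1: 19+30+38+21 = 108
Hub → S3 → S1 → S2 → S4: 4+21+36+30 = 91
Hub → S3 → S1 → S4 → S2: 4+21+26+30 = 81
… (10 more)
Hub → S3 → S2 → S4 → S1: 4+15+30+26 = 75  ← best
The minimum is 75.
One shortest path: Hub → S3 → S2 → S4 → S1.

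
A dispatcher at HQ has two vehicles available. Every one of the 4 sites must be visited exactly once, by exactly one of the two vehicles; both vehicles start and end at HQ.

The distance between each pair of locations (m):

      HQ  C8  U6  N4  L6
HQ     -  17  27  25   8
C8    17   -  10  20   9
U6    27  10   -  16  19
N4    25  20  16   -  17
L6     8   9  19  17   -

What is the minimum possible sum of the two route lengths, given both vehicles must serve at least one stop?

Minimum combined distance: 84 m.

Try each way of splitting the stops between the two vehicles (each non-empty) and, for each split, find the best tour for each vehicle:
  {C8} + {U6, N4, L6}: 34 + 68 = 102
  {U6} + {C8, N4, L6}: 54 + 62 = 116
  {C8, U6} + {N4, L6}: 54 + 50 = 104
  {N4} + {C8, U6, L6}: 50 + 54 = 104
  {C8, N4} + {U6, L6}: 62 + 54 = 116
  {U6, N4} + {C8, L6}: 68 + 34 = 102
  … (7 splits in total)
  {C8, U6, N4} + {L6}: 68 + 16 = 84  ← best
Best: vehicle 1 HQ → C8 → U6 → N4 → HQ = 68; vehicle 2 HQ → L6 → HQ = 16; combined 84.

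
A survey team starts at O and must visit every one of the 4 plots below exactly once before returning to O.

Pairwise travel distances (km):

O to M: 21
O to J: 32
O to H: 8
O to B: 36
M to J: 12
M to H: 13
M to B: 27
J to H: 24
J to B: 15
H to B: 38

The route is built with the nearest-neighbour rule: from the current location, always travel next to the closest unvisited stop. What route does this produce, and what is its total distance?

At O the remaining stops are H 8, M 21, J 32, B 36; go to H.
At H the remaining stops are M 13, J 24, B 38; go to M.
At M the remaining stops are J 12, B 27; go to J.
At J the remaining stops are B 15; go to B.
Return B→O: 36.
Total = 8 + 13 + 12 + 15 + 36 = 84.

Total distance 84 km via the nearest-neighbour route O → H → M → J → B → O.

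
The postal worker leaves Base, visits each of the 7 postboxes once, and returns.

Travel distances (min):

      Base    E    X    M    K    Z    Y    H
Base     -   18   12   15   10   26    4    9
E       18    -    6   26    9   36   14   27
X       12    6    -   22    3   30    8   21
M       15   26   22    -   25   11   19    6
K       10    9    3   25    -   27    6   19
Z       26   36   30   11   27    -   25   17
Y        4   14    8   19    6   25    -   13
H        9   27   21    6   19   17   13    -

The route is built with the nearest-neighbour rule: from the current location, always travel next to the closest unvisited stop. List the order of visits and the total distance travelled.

Total distance 94 min via the nearest-neighbour route Base → Y → K → X → E → M → H → Z → Base.

From Base: distances to unvisited — Y=4, H=9, K=10, X=12, M=15, E=18, Z=26. Nearest is Y (4).
From Y: distances to unvisited — K=6, X=8, H=13, E=14, M=19, Z=25. Nearest is K (6).
From K: distances to unvisited — X=3, E=9, H=19, M=25, Z=27. Nearest is X (3).
From X: distances to unvisited — E=6, H=21, M=22, Z=30. Nearest is E (6).
From E: distances to unvisited — M=26, H=27, Z=36. Nearest is M (26).
From M: distances to unvisited — H=6, Z=11. Nearest is H (6).
From H: distances to unvisited — Z=17. Nearest is Z (17).
Return Z→Base: 26.
Total = 4 + 6 + 3 + 6 + 26 + 6 + 17 + 26 = 94.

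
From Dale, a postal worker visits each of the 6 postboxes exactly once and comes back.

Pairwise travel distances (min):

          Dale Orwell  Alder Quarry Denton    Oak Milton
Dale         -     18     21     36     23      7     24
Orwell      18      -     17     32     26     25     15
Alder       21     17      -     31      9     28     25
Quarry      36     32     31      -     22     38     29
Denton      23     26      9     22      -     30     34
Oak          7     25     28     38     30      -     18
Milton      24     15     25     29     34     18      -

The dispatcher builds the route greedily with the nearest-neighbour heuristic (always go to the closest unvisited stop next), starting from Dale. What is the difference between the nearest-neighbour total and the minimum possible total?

The nearest-neighbour route is 4 min longer than optimal.

Dale: Oak=7, Orwell=18, Alder=21, Denton=23, Milton=24, Quarry=36 ⇒ Oak
Oak: Milton=18, Orwell=25, Alder=28, Denton=30, Quarry=38 ⇒ Milton
Milton: Orwell=15, Alder=25, Quarry=29, Denton=34 ⇒ Orwell
Orwell: Alder=17, Denton=26, Quarry=32 ⇒ Alder
Alder: Denton=9, Quarry=31 ⇒ Denton
Denton: Quarry=22 ⇒ Quarry
NN route Dale → Oak → Milton → Orwell → Alder → Denton → Quarry → Dale costs 124.
Optimal: Dale → Orwell → Alder → Denton → Quarry → Milton → Oak → Dale costs 120 (by enumerating all 360 distinct tours).
Excess = 124 − 120 = 4.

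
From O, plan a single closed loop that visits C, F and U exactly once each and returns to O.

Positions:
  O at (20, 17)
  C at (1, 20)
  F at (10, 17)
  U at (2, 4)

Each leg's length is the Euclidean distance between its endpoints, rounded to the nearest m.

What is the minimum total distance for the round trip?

Minimum total distance: 57 m.

There are 3 distinct closed tours to check (reversals are equivalent).
O→C→F→U→O: 19+9+15+22 = 65
O→C→U→F→O: 19+16+15+10 = 60
O→F→C→U→O: 10+9+16+22 = 57
The minimum is 57.
One optimal route: O → F → C → U → O (or its reverse).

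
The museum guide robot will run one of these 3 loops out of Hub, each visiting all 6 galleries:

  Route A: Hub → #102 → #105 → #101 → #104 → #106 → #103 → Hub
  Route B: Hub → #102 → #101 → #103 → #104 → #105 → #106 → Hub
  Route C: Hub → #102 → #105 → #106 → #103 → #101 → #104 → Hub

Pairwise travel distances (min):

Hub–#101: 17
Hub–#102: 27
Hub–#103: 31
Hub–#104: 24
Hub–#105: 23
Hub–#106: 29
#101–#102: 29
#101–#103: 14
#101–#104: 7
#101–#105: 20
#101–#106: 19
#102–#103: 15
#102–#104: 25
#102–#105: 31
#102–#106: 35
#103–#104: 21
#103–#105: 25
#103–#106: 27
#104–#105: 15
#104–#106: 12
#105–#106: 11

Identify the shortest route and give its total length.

Route A: 27 + 31 + 20 + 7 + 12 + 27 + 31 = 155
Route B: 27 + 29 + 14 + 21 + 15 + 11 + 29 = 146
Route C: 27 + 31 + 11 + 27 + 14 + 7 + 24 = 141

141 min — Route C is the shortest.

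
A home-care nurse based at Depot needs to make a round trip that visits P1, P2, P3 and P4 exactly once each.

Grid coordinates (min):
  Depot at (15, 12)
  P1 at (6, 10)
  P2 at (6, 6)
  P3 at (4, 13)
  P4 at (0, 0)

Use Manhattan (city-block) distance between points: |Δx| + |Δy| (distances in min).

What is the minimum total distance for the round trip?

Minimum total distance: 56 min.

With 4 stops there are 4!/2 = 12 distinct round trips (a route and its reverse cost the same).
Depot-P1-P2-P3-P4-Depot: 11+4+9+17+27 = 68
Depot-P1-P2-P4-P3-Depot: 11+4+12+17+12 = 56
Depot-P1-P3-P2-P4-Depot: 11+5+9+12+27 = 64
Depot-P1-P3-P4-P2-Depot: 11+5+17+12+15 = 60
Depot-P1-P4-P2-P3-Depot: 11+16+12+9+12 = 60
Depot-P1-P4-P3-P2-Depot: 11+16+17+9+15 = 68
Depot-P2-P1-P3-P4-Depot: 15+4+5+17+27 = 68
Depot-P2-P1-P4-P3-Depot: 15+4+16+17+12 = 64
Depot-P2-P3-P1-P4-Depot: 15+9+5+16+27 = 72
Depot-P2-P4-P1-P3-Depot: 15+12+16+5+12 = 60
Depot-P3-P1-P2-P4-Depot: 12+5+4+12+27 = 60
Depot-P3-P2-P1-P4-Depot: 12+9+4+16+27 = 68
The minimum is 56.
One optimal route: Depot → P1 → P2 → P4 → P3 → Depot (or its reverse).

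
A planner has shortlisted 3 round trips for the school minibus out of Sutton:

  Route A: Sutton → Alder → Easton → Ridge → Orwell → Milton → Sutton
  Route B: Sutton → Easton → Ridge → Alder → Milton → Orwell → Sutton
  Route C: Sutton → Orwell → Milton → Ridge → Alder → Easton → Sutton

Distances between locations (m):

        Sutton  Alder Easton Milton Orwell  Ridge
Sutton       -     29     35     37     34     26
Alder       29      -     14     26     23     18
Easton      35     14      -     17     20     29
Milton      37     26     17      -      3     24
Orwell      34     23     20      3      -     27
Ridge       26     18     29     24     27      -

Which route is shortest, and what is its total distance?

Shortest is Route C, total 128 m.

Route A: 29 + 14 + 29 + 27 + 3 + 37 = 139
Route B: 35 + 29 + 18 + 26 + 3 + 34 = 145
Route C: 34 + 3 + 24 + 18 + 14 + 35 = 128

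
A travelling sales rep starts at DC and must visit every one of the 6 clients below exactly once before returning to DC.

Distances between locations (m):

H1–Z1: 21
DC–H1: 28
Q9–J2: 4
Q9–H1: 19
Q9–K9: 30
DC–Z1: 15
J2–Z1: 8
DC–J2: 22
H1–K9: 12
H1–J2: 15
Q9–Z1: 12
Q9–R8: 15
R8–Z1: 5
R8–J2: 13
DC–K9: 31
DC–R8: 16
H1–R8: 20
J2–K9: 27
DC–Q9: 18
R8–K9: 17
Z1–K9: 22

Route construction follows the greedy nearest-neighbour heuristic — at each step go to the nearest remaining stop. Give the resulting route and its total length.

At DC the remaining stops are Z1 15, R8 16, Q9 18, J2 22, H1 28, K9 31; go to Z1.
At Z1 the remaining stops are R8 5, J2 8, Q9 12, H1 21, K9 22; go to R8.
At R8 the remaining stops are J2 13, Q9 15, K9 17, H1 20; go to J2.
At J2 the remaining stops are Q9 4, H1 15, K9 27; go to Q9.
At Q9 the remaining stops are H1 19, K9 30; go to H1.
At H1 the remaining stops are K9 12; go to K9.
Return K9→DC: 31.
Total = 15 + 5 + 13 + 4 + 19 + 12 + 31 = 99.

99 m along DC → Z1 → R8 → J2 → Q9 → H1 → K9 → DC.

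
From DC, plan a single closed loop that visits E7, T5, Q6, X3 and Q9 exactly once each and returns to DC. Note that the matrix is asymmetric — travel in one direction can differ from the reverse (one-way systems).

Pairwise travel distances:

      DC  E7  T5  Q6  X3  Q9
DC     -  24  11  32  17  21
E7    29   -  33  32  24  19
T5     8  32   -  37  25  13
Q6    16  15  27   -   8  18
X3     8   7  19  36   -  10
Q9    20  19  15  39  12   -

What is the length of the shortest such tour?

DC → E7 → T5 → Q6 → X3 → Q9 → DC: 24+33+37+8+10+20 = 132
DC → E7 → T5 → Q6 → Q9 → X3 → DC: 24+33+37+18+12+8 = 132
DC → E7 → T5 → X3 → Q6 → Q9 → DC: 24+33+25+36+18+20 = 156
DC → E7 → T5 → X3 → Q9 → Q6 → DC: 24+33+25+10+39+16 = 147
DC → E7 → T5 → Q9 → Q6 → X3 → DC: 24+33+13+39+8+8 = 125
DC → E7 → T5 → Q9 → X3 → Q6 → DC: 24+33+13+12+36+16 = 134
DC → E7 → Q6 → T5 → X3 → Q9 → DC: 24+32+27+25+10+20 = 138
DC → E7 → Q6 → T5 → Q9 → X3 → DC: 24+32+27+13+12+8 = 116
DC → E7 → Q6 → X3 → T5 → Q9 → DC: 24+32+8+19+13+20 = 116
DC → E7 → Q6 → X3 → Q9 → T5 → DC: 24+32+8+10+15+8 = 97
DC → E7 → Q6 → Q9 → T5 → X3 → DC: 24+32+18+15+25+8 = 122
DC → E7 → Q6 → Q9 → X3 → T5 → DC: 24+32+18+12+19+8 = 113
DC → E7 → X3 → T5 → Q6 → Q9 → DC: 24+24+19+37+18+20 = 142
DC → E7 → X3 → T5 → Q9 → Q6 → DC: 24+24+19+13+39+16 = 135
… (106 more)
DC → Q6 → X3 → E7 → Q9 → T5 → DC: 32+8+7+19+15+8 = 89  ← best
The minimum is 89.
One optimal route: DC → Q6 → X3 → E7 → Q9 → T5 → DC.

Shortest round trip = 89.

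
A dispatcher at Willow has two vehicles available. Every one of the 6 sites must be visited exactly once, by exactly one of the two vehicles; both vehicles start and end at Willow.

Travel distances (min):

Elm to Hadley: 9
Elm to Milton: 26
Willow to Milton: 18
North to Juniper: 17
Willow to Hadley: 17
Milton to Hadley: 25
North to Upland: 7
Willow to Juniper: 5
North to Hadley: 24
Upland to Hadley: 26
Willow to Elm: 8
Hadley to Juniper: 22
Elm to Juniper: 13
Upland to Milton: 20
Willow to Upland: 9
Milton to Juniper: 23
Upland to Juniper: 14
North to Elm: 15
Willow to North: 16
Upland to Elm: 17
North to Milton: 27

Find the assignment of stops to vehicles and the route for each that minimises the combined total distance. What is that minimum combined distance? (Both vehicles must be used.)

Minimum combined distance: 93 min.

There are 2^5 − 1 = 31 ways to divide the 6 stops into two non-empty groups. For each, the best each vehicle can do is its own shortest tour through its group:
  {North} + {Upland, Elm, Milton, Hadley, Juniper}: 32 + 81 = 113
  {Upland} + {North, Elm, Milton, Hadley, Juniper}: 18 + 89 = 107
  {North, Upland} + {Elm, Milton, Hadley, Juniper}: 32 + 70 = 102
  {Elm} + {North, Upland, Milton, Hadley, Juniper}: 16 + 91 = 107
  {North, Elm} + {Upland, Milton, Hadley, Juniper}: 39 + 81 = 120
  {Upland, Elm} + {North, Milton, Hadley, Juniper}: 34 + 89 = 123
  … (31 splits in total)
  {North, Upland, Elm, Milton, Hadley} + {Juniper}: 83 + 10 = 93  ← best
Best: vehicle 1 Willow → Upland → North → Elm → Hadley → Milton → Willow = 83; vehicle 2 Willow → Juniper → Willow = 10; combined 93.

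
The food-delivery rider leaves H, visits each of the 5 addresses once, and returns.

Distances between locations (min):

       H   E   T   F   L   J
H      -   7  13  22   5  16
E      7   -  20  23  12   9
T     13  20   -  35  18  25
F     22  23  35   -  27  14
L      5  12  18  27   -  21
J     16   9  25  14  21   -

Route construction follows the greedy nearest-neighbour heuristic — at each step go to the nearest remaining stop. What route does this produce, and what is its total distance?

88 min along H → L → E → J → F → T → H.

From H: distances to unvisited — L=5, E=7, T=13, J=16, F=22. Nearest is L (5).
From L: distances to unvisited — E=12, T=18, J=21, F=27. Nearest is E (12).
From E: distances to unvisited — J=9, T=20, F=23. Nearest is J (9).
From J: distances to unvisited — F=14, T=25. Nearest is F (14).
From F: distances to unvisited — T=35. Nearest is T (35).
Return T→H: 13.
Total = 5 + 12 + 9 + 14 + 35 + 13 = 88.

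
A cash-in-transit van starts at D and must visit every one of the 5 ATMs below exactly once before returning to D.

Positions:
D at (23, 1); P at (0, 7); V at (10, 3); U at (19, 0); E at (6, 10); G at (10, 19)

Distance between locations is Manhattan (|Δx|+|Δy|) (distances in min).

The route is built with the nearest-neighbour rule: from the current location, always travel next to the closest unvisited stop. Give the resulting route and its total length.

90 min along D → U → V → E → P → G → D.

D → [U:5 / V:15 / E:26 / P:29 / G:31] → U (5)
U → [V:12 / E:23 / P:26 / G:28] → V (12)
V → [E:11 / P:14 / G:16] → E (11)
E → [P:9 / G:13] → P (9)
P → [G:22] → G (22)
Return G→D: 31.
Total = 5 + 12 + 11 + 9 + 22 + 31 = 90.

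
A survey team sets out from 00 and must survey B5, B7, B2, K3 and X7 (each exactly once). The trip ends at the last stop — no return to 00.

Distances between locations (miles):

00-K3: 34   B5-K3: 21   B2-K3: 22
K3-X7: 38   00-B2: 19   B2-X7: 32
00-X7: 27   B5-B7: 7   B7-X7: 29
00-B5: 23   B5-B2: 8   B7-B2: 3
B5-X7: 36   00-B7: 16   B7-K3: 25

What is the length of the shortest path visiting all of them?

There are 5! = 120 possible orderings.
00 → B5 → B7 → B2 → K3 → X7: 23+7+3+22+38 = 93
00 → B5 → B7 → B2 → X7 → K3: 23+7+3+32+38 = 103
00 → B5 → B7 → K3 → B2 → X7: 23+7+25+22+32 = 109
00 → B5 → B7 → K3 → X7 → B2: 23+7+25+38+32 = 125
00 → B5 → B7 → X7 → B2 → K3: 23+7+29+32+22 = 113
00 → B5 → B7 → X7 → K3 → B2: 23+7+29+38+22 = 119
00 → B5 → B2 → B7 → K3 → X7: 23+8+3+25+38 = 97
00 → B5 → B2 → B7 → X7 → K3: 23+8+3+29+38 = 101
00 → B5 → B2 → K3 → B7 → X7: 23+8+22+25+29 = 107
00 → B5 → B2 → K3 → X7 → B7: 23+8+22+38+29 = 120
00 → B5 → B2 → X7 → B7 → K3: 23+8+32+29+25 = 117
00 → B5 → B2 → X7 → K3 → B7: 23+8+32+38+25 = 126
00 → B5 → K3 → B7 → B2 → X7: 23+21+25+3+32 = 104
00 → B5 → K3 → B7 → X7 → B2: 23+21+25+29+32 = 130
… (106 more)
00 → B7 → B2 → B5 → K3 → X7: 16+3+8+21+38 = 86  ← best
The minimum is 86.
One shortest path: 00 → B7 → B2 → B5 → K3 → X7.

86 miles — the minimum one-way total.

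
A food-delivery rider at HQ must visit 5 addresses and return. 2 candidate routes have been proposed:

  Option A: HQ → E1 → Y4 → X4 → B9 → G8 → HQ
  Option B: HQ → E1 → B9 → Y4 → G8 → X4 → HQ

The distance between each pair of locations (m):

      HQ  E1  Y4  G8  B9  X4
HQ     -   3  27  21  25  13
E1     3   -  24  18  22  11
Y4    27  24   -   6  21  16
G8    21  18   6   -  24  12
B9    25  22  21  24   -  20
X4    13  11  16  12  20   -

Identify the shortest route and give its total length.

77 m — Option B is the shortest.

Option A: 3 + 24 + 16 + 20 + 24 + 21 = 108
Option B: 3 + 22 + 21 + 6 + 12 + 13 = 77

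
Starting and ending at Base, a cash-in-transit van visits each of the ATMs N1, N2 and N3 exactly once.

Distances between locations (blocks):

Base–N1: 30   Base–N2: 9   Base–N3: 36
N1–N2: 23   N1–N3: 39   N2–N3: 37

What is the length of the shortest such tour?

Base-N1-N2-N3-Base: 30+23+37+36 = 126
Base-N1-N3-N2-Base: 30+39+37+9 = 115
Base-N2-N1-N3-Base: 9+23+39+36 = 107
The minimum is 107.
One optimal route: Base → N2 → N1 → N3 → Base (or its reverse).

107 blocks — the shortest possible round trip.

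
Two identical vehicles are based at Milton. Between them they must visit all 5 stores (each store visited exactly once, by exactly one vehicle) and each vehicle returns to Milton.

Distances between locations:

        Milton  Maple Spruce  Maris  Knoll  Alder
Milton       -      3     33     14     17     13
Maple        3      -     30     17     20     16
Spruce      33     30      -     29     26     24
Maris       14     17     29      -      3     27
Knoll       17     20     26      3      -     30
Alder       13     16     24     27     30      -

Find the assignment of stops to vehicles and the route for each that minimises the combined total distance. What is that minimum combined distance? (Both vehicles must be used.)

There are 2^4 − 1 = 15 ways to divide the 5 stops into two non-empty groups. For each, the best each vehicle can do is its own shortest tour through its group:
  {Maple} + {Spruce, Maris, Knoll, Alder}: 6 + 80 = 86
  {Spruce} + {Maple, Maris, Knoll, Alder}: 66 + 66 = 132
  {Maple, Spruce} + {Maris, Knoll, Alder}: 66 + 60 = 126
  {Maris} + {Maple, Spruce, Knoll, Alder}: 28 + 86 = 114
  {Maple, Maris} + {Spruce, Knoll, Alder}: 34 + 80 = 114
  {Spruce, Maris} + {Maple, Knoll, Alder}: 76 + 66 = 142
  … (15 splits in total)
Best: vehicle 1 Milton → Maple → Milton = 6; vehicle 2 Milton → Maris → Knoll → Spruce → Alder → Milton = 80; combined 86.

Minimum combined distance: 86.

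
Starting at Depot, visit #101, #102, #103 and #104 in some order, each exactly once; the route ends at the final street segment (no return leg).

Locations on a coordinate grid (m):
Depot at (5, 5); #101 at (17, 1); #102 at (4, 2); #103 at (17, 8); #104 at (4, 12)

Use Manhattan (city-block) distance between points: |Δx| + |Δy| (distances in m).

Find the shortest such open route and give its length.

Shortest open route: 38 m.

There are 4! = 24 possible orderings.
Depot→#101→#102→#103→#104: 16+14+19+17 = 66
Depot→#101→#102→#104→#103: 16+14+10+17 = 57
Depot→#101→#103→#102→#104: 16+7+19+10 = 52
Depot→#101→#103→#104→#102: 16+7+17+10 = 50
Depot→#101→#104→#102→#103: 16+24+10+19 = 69
Depot→#101→#104→#103→#102: 16+24+17+19 = 76
Depot→#102→#101→#103→#104: 4+14+7+17 = 42
Depot→#102→#101→#104→#103: 4+14+24+17 = 59
Depot→#102→#103→#101→#104: 4+19+7+24 = 54
Depot→#102→#103→#104→#101: 4+19+17+24 = 64
Depot→#102→#104→#101→#103: 4+10+24+7 = 45
Depot→#102→#104→#103→#101: 4+10+17+7 = 38
Depot→#103→#101→#102→#104: 15+7+14+10 = 46
Depot→#103→#101→#104→#102: 15+7+24+10 = 56
… (10 more)
The minimum is 38.
One shortest path: Depot → #102 → #104 → #103 → #101.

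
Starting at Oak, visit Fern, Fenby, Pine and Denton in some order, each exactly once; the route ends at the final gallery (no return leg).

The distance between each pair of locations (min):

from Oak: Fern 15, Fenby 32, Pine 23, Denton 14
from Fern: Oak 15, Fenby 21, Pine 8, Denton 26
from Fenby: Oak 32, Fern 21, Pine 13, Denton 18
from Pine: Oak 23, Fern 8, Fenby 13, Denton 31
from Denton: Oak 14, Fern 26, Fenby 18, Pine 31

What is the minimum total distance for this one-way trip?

There are 4! = 24 possible orderings.
Oak → Fern → Fenby → Pine → Denton: 15+21+13+31 = 80
Oak → Fern → Fenby → Denton → Pine: 15+21+18+31 = 85
Oak → Fern → Pine → Fenby → Denton: 15+8+13+18 = 54
Oak → Fern → Pine → Denton → Fenby: 15+8+31+18 = 72
Oak → Fern → Denton → Fenby → Pine: 15+26+18+13 = 72
Oak → Fern → Denton → Pine → Fenby: 15+26+31+13 = 85
Oak → Fenby → Fern → Pine → Denton: 32+21+8+31 = 92
Oak → Fenby → Fern → Denton → Pine: 32+21+26+31 = 110
Oak → Fenby → Pine → Fern → Denton: 32+13+8+26 = 79
Oak → Fenby → Pine → Denton → Fern: 32+13+31+26 = 102
Oak → Fenby → Denton → Fern → Pine: 32+18+26+8 = 84
Oak → Fenby → Denton → Pine → Fern: 32+18+31+8 = 89
Oak → Pine → Fern → Fenby → Denton: 23+8+21+18 = 70
Oak → Pine → Fern → Denton → Fenby: 23+8+26+18 = 75
… (10 more)
Oak → Denton → Fenby → Pine → Fern: 14+18+13+8 = 53  ← best
The minimum is 53.
One shortest path: Oak → Denton → Fenby → Pine → Fern.

Minimum one-way distance = 53 min.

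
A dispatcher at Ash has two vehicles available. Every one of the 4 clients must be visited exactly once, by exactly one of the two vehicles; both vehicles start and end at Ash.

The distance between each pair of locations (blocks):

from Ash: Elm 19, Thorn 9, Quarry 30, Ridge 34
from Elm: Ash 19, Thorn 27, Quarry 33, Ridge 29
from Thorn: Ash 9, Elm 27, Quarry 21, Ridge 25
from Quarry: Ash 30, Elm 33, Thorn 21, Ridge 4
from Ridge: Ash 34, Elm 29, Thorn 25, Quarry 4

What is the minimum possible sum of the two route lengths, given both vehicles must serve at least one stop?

Minimum combined distance: 100 blocks.

Try each way of splitting the stops between the two vehicles (each non-empty) and, for each split, find the best tour for each vehicle:
  {Elm} + {Thorn, Quarry, Ridge}: 38 + 68 = 106
  {Thorn} + {Elm, Quarry, Ridge}: 18 + 82 = 100
  {Elm, Thorn} + {Quarry, Ridge}: 55 + 68 = 123
  {Quarry} + {Elm, Thorn, Ridge}: 60 + 82 = 142
  {Elm, Quarry} + {Thorn, Ridge}: 82 + 68 = 150
  {Thorn, Quarry} + {Elm, Ridge}: 60 + 82 = 142
  … (7 splits in total)
Best: vehicle 1 Ash → Thorn → Ash = 18; vehicle 2 Ash → Elm → Ridge → Quarry → Ash = 82; combined 100.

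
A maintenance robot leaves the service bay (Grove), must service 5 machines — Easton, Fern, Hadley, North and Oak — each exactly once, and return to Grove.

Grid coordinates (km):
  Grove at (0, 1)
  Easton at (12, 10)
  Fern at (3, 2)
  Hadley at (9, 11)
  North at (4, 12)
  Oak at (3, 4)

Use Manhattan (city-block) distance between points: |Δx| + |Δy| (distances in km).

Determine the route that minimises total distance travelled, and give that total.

There are 60 distinct closed tours to check (reversals are equivalent).
Grove→Easton→Fern→Hadley→North→Oak→Grove: 21+17+15+6+9+6 = 74
Grove→Easton→Fern→Hadley→Oak→North→Grove: 21+17+15+13+9+15 = 90
Grove→Easton→Fern→North→Hadley→Oak→Grove: 21+17+11+6+13+6 = 74
Grove→Easton→Fern→North→Oak→Hadley→Grove: 21+17+11+9+13+19 = 90
Grove→Easton→Fern→Oak→Hadley→North→Grove: 21+17+2+13+6+15 = 74
Grove→Easton→Fern→Oak→North→Hadley→Grove: 21+17+2+9+6+19 = 74
Grove→Easton→Hadley→Fern→North→Oak→Grove: 21+4+15+11+9+6 = 66
Grove→Easton→Hadley→Fern→Oak→North→Grove: 21+4+15+2+9+15 = 66
Grove→Easton→Hadley→North→Fern→Oak→Grove: 21+4+6+11+2+6 = 50
Grove→Easton→Hadley→North→Oak→Fern→Grove: 21+4+6+9+2+4 = 46
Grove→Easton→Hadley→Oak→Fern→North→Grove: 21+4+13+2+11+15 = 66
Grove→Easton→Hadley→Oak→North→Fern→Grove: 21+4+13+9+11+4 = 62
Grove→Easton→North→Fern→Hadley→Oak→Grove: 21+10+11+15+13+6 = 76
Grove→Easton→North→Fern→Oak→Hadley→Grove: 21+10+11+2+13+19 = 76
… (46 more)
The minimum is 46.
One optimal route: Grove → Easton → Hadley → North → Oak → Fern → Grove (or its reverse).

46 km — the shortest possible round trip.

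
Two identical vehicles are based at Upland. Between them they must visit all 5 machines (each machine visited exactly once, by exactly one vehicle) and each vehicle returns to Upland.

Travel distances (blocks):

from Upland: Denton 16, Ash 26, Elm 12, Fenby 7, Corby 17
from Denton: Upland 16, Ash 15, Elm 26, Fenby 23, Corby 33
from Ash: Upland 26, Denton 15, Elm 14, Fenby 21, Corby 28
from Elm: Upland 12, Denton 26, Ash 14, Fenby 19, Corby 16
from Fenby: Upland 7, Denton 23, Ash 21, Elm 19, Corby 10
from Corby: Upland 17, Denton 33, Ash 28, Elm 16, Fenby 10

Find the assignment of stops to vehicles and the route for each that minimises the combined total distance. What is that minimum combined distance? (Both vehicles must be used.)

91 blocks — the smallest possible combined total.

There are 2^4 − 1 = 15 ways to divide the 5 stops into two non-empty groups. For each, the best each vehicle can do is its own shortest tour through its group:
  {Denton} + {Ash, Elm, Fenby, Corby}: 32 + 71 = 103
  {Ash} + {Denton, Elm, Fenby, Corby}: 52 + 75 = 127
  {Denton, Ash} + {Elm, Fenby, Corby}: 57 + 45 = 102
  {Elm} + {Denton, Ash, Fenby, Corby}: 24 + 76 = 100
  {Denton, Elm} + {Ash, Fenby, Corby}: 54 + 71 = 125
  {Ash, Elm} + {Denton, Fenby, Corby}: 52 + 66 = 118
  … (15 splits in total)
  {Denton, Ash, Elm} + {Fenby, Corby}: 57 + 34 = 91  ← best
Best: vehicle 1 Upland → Denton → Ash → Elm → Upland = 57; vehicle 2 Upland → Fenby → Corby → Upland = 34; combined 91.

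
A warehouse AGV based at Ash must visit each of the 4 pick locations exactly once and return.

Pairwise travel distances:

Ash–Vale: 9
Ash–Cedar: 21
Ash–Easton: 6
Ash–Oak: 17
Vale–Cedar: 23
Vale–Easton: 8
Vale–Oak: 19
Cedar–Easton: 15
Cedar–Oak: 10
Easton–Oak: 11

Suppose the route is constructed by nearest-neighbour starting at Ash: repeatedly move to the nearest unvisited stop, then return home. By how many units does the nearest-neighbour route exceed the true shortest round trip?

Excess over optimum: 5.

Ash: Easton=6, Vale=9, Oak=17, Cedar=21 ⇒ Easton
Easton: Vale=8, Oak=11, Cedar=15 ⇒ Vale
Vale: Oak=19, Cedar=23 ⇒ Oak
Oak: Cedar=10 ⇒ Cedar
NN route Ash → Easton → Vale → Oak → Cedar → Ash costs 64.
Optimal: Ash → Vale → Cedar → Oak → Easton → Ash costs 59 (by enumerating all 12 distinct tours).
Excess = 64 − 59 = 5.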